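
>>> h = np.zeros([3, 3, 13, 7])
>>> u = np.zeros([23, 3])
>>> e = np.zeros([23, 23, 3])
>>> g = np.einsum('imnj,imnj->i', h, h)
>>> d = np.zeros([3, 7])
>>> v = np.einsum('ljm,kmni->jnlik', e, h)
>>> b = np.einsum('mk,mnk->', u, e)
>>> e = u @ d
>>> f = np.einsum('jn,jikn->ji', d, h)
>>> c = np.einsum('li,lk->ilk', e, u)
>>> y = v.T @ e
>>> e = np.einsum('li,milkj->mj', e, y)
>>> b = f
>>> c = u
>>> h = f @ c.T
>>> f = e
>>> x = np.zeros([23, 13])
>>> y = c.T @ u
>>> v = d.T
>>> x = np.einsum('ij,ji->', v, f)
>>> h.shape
(3, 23)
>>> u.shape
(23, 3)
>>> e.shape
(3, 7)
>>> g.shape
(3,)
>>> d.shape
(3, 7)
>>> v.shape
(7, 3)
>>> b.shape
(3, 3)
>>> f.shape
(3, 7)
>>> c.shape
(23, 3)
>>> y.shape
(3, 3)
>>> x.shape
()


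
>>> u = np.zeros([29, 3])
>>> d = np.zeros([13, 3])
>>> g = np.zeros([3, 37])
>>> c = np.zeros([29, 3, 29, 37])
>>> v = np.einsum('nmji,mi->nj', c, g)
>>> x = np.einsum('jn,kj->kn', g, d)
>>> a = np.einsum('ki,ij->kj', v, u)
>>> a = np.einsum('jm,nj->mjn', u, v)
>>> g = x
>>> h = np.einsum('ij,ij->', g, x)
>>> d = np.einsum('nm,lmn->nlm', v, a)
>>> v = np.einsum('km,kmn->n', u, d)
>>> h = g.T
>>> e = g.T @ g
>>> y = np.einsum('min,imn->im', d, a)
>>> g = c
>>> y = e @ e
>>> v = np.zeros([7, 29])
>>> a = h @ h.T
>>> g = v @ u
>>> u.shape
(29, 3)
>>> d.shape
(29, 3, 29)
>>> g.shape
(7, 3)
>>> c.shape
(29, 3, 29, 37)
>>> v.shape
(7, 29)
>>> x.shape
(13, 37)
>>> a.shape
(37, 37)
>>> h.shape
(37, 13)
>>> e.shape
(37, 37)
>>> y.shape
(37, 37)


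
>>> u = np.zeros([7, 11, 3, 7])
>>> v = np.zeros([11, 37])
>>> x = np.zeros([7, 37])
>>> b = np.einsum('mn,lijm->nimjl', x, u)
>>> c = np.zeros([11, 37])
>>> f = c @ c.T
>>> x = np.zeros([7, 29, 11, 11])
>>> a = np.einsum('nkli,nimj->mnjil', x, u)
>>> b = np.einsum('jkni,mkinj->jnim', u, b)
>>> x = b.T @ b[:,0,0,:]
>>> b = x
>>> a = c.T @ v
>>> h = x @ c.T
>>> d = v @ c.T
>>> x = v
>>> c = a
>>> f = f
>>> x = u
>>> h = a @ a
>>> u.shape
(7, 11, 3, 7)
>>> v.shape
(11, 37)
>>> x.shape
(7, 11, 3, 7)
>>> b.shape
(37, 7, 3, 37)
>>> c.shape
(37, 37)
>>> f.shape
(11, 11)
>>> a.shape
(37, 37)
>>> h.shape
(37, 37)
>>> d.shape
(11, 11)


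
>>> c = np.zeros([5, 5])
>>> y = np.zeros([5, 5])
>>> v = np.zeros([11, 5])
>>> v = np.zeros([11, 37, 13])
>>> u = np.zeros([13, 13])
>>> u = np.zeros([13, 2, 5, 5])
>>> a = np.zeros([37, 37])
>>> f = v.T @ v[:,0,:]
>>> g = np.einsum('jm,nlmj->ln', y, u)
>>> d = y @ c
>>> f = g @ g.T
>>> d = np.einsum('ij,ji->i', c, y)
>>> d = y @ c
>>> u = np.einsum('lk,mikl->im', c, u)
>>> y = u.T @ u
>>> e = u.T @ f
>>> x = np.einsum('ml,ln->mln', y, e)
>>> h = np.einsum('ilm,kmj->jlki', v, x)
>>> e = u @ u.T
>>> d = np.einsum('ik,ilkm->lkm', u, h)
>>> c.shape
(5, 5)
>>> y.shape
(13, 13)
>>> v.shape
(11, 37, 13)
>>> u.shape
(2, 13)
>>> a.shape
(37, 37)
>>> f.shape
(2, 2)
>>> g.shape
(2, 13)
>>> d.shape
(37, 13, 11)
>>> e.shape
(2, 2)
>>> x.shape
(13, 13, 2)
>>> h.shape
(2, 37, 13, 11)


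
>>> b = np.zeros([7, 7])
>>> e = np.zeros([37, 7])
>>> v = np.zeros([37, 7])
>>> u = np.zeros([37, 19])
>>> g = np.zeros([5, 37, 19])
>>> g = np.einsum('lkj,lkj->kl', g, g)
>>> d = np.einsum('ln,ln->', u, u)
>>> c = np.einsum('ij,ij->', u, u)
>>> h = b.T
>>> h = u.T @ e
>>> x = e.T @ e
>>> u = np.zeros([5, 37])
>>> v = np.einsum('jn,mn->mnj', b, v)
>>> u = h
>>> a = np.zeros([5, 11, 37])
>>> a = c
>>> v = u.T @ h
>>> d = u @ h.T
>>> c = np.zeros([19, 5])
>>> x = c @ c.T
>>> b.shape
(7, 7)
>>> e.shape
(37, 7)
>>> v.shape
(7, 7)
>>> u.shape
(19, 7)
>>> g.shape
(37, 5)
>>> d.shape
(19, 19)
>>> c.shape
(19, 5)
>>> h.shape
(19, 7)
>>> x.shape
(19, 19)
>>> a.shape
()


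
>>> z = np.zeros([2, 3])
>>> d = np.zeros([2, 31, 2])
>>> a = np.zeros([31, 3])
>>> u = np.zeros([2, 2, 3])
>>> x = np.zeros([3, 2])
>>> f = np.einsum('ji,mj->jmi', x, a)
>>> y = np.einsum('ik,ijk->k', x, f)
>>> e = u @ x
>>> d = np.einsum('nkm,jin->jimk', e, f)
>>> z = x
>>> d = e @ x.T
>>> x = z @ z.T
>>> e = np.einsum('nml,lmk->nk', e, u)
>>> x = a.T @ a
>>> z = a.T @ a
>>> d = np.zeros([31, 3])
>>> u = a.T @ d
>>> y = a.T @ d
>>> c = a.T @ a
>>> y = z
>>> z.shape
(3, 3)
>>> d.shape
(31, 3)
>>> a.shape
(31, 3)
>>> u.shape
(3, 3)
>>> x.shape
(3, 3)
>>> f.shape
(3, 31, 2)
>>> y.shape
(3, 3)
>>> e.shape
(2, 3)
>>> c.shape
(3, 3)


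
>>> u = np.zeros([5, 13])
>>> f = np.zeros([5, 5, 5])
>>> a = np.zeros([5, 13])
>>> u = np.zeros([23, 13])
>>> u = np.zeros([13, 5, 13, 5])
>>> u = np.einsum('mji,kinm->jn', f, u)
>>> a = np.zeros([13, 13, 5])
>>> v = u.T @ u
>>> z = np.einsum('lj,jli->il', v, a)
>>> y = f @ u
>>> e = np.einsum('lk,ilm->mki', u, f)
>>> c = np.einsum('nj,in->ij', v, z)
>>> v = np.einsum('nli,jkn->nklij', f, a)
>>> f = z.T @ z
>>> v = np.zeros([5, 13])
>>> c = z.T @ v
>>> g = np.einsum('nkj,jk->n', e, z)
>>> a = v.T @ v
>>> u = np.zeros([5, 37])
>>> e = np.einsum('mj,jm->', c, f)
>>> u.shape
(5, 37)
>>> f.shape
(13, 13)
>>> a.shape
(13, 13)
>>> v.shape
(5, 13)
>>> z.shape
(5, 13)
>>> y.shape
(5, 5, 13)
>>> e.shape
()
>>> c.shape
(13, 13)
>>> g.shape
(5,)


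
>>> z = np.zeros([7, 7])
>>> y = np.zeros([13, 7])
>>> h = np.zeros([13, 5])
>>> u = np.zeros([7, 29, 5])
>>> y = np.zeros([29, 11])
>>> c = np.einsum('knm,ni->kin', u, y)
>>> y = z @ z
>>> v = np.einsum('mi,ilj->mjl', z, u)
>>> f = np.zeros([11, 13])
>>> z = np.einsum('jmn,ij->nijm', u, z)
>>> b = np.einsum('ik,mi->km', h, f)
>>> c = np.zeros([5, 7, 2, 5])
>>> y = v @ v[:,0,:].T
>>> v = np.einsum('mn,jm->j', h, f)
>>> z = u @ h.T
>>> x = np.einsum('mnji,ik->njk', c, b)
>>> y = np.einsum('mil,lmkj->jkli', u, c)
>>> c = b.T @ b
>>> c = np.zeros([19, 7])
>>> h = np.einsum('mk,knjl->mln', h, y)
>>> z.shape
(7, 29, 13)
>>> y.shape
(5, 2, 5, 29)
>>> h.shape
(13, 29, 2)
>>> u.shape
(7, 29, 5)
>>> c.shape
(19, 7)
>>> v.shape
(11,)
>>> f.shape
(11, 13)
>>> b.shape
(5, 11)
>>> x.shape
(7, 2, 11)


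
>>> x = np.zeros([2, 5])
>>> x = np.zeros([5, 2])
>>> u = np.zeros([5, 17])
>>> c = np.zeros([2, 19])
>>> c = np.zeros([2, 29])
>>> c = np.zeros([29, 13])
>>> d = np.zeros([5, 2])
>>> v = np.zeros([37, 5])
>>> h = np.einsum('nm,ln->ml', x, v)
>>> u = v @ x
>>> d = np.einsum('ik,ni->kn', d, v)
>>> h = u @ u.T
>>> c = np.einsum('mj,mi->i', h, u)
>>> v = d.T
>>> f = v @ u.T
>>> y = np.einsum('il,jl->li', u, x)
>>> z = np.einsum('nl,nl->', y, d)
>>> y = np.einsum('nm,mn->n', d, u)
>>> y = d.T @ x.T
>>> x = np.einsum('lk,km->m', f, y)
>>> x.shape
(5,)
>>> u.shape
(37, 2)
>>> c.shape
(2,)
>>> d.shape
(2, 37)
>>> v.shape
(37, 2)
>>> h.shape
(37, 37)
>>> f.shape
(37, 37)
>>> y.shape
(37, 5)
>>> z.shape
()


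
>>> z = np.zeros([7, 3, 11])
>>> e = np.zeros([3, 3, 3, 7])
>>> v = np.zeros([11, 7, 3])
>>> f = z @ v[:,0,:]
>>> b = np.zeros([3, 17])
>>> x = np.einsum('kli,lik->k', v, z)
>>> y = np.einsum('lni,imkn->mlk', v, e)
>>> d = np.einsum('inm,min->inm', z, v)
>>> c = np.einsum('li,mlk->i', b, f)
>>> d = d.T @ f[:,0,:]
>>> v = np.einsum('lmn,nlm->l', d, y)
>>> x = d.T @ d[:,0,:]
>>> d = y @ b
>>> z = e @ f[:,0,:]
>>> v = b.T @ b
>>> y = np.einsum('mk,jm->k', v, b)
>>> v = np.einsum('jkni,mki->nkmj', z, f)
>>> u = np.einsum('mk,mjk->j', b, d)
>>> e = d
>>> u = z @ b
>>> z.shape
(3, 3, 3, 3)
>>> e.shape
(3, 11, 17)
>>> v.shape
(3, 3, 7, 3)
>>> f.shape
(7, 3, 3)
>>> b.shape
(3, 17)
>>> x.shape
(3, 3, 3)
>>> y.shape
(17,)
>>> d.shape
(3, 11, 17)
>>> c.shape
(17,)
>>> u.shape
(3, 3, 3, 17)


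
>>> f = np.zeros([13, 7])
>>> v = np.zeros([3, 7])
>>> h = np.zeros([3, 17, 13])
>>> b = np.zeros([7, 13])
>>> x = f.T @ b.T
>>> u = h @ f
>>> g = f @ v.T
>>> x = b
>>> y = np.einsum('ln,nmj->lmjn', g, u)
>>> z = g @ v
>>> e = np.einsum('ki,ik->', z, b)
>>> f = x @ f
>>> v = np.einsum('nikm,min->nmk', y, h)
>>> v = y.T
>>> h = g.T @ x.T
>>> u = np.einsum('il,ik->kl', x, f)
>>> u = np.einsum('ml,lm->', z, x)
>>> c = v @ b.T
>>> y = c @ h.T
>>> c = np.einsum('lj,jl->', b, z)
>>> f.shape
(7, 7)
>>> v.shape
(3, 7, 17, 13)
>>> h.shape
(3, 7)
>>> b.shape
(7, 13)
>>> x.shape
(7, 13)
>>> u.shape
()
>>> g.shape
(13, 3)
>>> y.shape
(3, 7, 17, 3)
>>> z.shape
(13, 7)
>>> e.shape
()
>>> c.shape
()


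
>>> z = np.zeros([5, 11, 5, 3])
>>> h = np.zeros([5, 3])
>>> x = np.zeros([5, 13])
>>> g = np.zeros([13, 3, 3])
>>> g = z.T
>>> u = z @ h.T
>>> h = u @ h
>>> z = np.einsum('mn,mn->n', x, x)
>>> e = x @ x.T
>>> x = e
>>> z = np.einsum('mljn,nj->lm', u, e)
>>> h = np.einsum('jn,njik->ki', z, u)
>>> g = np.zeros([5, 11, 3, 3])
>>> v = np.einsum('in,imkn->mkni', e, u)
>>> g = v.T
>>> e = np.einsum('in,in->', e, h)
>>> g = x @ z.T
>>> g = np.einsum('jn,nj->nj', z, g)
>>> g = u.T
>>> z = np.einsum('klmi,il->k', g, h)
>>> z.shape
(5,)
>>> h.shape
(5, 5)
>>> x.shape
(5, 5)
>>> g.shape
(5, 5, 11, 5)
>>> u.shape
(5, 11, 5, 5)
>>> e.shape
()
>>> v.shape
(11, 5, 5, 5)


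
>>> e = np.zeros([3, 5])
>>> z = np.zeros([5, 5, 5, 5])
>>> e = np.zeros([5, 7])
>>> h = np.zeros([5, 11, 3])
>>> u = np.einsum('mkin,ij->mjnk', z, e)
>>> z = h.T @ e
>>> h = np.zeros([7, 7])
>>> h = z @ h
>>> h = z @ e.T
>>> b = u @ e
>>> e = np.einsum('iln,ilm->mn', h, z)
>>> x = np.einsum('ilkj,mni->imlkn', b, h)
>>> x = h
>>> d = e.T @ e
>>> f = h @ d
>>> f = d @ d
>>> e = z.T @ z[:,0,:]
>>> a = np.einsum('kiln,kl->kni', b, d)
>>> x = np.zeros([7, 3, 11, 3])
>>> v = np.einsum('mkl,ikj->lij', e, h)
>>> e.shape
(7, 11, 7)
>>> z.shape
(3, 11, 7)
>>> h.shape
(3, 11, 5)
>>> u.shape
(5, 7, 5, 5)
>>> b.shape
(5, 7, 5, 7)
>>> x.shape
(7, 3, 11, 3)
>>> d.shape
(5, 5)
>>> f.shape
(5, 5)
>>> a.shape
(5, 7, 7)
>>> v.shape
(7, 3, 5)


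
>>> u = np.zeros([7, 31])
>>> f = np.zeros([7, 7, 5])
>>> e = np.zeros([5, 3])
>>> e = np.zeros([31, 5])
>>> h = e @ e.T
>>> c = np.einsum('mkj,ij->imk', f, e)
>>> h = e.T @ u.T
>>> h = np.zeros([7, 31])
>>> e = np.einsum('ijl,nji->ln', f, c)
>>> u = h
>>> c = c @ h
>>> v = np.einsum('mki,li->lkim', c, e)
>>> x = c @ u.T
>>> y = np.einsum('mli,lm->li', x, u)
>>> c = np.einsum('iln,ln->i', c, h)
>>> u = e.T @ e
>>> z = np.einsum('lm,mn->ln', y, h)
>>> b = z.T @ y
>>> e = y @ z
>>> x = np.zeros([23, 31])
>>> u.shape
(31, 31)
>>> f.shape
(7, 7, 5)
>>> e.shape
(7, 31)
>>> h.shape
(7, 31)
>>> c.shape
(31,)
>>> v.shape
(5, 7, 31, 31)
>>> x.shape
(23, 31)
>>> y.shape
(7, 7)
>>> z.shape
(7, 31)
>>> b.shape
(31, 7)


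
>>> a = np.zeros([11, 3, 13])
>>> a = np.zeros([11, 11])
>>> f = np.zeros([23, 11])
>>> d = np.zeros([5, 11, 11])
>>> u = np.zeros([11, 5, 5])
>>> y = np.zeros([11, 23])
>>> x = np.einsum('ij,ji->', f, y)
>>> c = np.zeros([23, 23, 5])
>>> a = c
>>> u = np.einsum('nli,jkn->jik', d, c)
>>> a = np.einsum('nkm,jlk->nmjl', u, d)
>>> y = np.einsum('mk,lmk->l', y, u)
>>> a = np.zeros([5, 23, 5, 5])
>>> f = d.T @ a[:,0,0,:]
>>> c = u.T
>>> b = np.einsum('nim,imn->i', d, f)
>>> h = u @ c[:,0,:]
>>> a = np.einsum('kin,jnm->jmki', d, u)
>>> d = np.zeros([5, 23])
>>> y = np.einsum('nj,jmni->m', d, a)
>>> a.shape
(23, 23, 5, 11)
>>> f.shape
(11, 11, 5)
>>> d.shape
(5, 23)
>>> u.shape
(23, 11, 23)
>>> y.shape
(23,)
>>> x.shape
()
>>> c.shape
(23, 11, 23)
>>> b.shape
(11,)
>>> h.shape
(23, 11, 23)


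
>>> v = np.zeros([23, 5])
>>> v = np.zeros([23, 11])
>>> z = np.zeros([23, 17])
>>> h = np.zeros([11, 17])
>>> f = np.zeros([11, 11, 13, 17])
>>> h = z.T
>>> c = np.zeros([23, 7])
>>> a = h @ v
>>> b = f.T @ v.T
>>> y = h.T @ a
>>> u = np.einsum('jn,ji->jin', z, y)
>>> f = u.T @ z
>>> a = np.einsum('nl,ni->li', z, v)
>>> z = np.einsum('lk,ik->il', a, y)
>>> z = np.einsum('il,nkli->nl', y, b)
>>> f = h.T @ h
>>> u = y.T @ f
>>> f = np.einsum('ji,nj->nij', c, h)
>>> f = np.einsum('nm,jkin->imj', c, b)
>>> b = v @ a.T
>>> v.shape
(23, 11)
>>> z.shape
(17, 11)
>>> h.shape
(17, 23)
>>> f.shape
(11, 7, 17)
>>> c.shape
(23, 7)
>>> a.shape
(17, 11)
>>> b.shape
(23, 17)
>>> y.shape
(23, 11)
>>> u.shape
(11, 23)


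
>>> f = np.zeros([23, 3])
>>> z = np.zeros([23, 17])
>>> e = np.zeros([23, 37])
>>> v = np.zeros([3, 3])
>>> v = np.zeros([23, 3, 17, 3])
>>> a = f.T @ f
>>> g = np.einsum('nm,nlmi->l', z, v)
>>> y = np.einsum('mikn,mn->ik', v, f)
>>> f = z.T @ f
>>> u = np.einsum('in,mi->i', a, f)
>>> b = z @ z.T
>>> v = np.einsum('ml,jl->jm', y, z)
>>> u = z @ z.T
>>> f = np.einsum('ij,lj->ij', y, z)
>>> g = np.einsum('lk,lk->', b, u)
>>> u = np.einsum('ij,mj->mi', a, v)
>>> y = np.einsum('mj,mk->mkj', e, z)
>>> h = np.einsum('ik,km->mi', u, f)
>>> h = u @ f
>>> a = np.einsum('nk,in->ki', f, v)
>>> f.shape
(3, 17)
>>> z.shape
(23, 17)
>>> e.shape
(23, 37)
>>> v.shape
(23, 3)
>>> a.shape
(17, 23)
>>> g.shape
()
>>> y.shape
(23, 17, 37)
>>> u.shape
(23, 3)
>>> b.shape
(23, 23)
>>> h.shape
(23, 17)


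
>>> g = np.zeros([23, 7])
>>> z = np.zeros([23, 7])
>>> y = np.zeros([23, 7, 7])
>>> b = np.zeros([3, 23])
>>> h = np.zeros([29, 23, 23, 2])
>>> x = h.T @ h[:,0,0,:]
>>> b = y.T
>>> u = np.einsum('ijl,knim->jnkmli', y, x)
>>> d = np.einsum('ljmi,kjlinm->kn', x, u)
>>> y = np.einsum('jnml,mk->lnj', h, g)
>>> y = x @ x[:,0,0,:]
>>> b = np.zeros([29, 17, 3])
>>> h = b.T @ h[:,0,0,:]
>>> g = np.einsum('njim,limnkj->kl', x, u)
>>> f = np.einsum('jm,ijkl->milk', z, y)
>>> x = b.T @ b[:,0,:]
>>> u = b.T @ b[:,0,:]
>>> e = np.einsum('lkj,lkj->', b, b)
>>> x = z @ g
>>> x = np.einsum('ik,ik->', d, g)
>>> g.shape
(7, 7)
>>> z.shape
(23, 7)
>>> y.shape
(2, 23, 23, 2)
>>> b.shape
(29, 17, 3)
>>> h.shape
(3, 17, 2)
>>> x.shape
()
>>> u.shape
(3, 17, 3)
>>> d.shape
(7, 7)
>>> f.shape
(7, 2, 2, 23)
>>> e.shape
()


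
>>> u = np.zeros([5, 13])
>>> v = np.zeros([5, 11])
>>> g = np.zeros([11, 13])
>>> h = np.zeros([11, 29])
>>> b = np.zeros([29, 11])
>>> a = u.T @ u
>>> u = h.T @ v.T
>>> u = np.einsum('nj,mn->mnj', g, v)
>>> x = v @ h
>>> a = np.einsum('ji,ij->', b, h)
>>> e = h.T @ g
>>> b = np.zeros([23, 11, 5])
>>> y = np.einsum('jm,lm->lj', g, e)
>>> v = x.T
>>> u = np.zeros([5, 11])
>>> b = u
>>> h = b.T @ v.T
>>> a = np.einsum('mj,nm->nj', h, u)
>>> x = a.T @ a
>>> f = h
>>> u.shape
(5, 11)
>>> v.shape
(29, 5)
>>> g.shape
(11, 13)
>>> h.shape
(11, 29)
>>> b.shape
(5, 11)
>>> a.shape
(5, 29)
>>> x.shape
(29, 29)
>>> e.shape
(29, 13)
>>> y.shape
(29, 11)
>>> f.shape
(11, 29)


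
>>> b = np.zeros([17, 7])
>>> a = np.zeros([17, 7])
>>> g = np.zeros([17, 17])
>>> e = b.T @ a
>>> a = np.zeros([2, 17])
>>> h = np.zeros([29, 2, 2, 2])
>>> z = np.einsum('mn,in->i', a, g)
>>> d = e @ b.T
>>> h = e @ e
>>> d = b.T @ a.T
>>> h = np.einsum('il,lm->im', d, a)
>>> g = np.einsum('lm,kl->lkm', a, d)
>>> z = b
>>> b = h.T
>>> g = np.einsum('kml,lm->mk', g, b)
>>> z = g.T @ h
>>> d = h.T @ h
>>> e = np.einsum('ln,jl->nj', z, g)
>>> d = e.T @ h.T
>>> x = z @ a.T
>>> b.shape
(17, 7)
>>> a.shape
(2, 17)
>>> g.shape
(7, 2)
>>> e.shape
(17, 7)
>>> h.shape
(7, 17)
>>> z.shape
(2, 17)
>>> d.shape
(7, 7)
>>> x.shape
(2, 2)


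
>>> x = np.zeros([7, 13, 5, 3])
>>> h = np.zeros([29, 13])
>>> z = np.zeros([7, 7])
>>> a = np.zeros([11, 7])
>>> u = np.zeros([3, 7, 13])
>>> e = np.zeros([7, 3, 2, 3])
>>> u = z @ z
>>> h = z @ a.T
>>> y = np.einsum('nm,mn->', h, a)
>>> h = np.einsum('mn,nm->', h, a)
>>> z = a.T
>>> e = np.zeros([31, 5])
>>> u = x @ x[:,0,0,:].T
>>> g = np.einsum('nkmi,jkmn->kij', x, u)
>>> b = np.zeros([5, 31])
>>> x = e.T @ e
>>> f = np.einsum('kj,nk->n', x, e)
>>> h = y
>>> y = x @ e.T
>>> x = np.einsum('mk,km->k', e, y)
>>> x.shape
(5,)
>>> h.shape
()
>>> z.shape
(7, 11)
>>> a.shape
(11, 7)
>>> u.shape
(7, 13, 5, 7)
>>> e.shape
(31, 5)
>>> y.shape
(5, 31)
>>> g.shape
(13, 3, 7)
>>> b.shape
(5, 31)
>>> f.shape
(31,)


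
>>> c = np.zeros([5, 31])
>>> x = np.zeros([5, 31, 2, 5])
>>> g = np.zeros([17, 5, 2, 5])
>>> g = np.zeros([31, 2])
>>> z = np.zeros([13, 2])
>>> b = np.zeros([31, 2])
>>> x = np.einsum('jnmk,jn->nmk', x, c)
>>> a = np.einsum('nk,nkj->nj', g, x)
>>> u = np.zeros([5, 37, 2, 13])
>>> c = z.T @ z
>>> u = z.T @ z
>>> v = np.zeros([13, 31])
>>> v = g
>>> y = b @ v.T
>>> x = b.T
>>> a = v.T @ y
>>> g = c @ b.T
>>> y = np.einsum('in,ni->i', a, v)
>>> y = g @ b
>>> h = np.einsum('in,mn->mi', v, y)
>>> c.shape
(2, 2)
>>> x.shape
(2, 31)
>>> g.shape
(2, 31)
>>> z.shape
(13, 2)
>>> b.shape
(31, 2)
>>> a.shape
(2, 31)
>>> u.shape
(2, 2)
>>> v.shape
(31, 2)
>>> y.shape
(2, 2)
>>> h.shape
(2, 31)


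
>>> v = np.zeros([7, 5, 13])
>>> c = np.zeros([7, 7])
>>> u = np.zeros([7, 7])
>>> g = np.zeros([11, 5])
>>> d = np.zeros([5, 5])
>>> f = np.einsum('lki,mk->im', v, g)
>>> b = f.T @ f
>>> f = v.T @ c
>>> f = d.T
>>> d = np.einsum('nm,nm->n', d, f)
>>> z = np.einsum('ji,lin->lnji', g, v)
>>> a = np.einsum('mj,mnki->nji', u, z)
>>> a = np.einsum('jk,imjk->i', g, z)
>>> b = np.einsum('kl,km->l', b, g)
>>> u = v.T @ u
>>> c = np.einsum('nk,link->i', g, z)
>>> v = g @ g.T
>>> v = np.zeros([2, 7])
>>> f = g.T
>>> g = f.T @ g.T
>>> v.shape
(2, 7)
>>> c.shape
(13,)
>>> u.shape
(13, 5, 7)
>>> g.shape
(11, 11)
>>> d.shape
(5,)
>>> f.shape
(5, 11)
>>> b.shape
(11,)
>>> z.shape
(7, 13, 11, 5)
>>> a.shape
(7,)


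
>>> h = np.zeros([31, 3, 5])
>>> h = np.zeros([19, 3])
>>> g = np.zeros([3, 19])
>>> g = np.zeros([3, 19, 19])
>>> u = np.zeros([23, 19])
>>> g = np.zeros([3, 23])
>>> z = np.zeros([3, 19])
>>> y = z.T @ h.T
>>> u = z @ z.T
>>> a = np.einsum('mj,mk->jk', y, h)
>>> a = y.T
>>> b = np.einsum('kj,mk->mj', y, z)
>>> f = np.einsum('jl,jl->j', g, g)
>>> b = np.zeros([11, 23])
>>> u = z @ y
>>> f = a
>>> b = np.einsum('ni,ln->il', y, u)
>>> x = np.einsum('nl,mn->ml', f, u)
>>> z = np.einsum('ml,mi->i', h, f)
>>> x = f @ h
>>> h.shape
(19, 3)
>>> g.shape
(3, 23)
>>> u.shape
(3, 19)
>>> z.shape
(19,)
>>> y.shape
(19, 19)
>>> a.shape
(19, 19)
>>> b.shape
(19, 3)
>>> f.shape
(19, 19)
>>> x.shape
(19, 3)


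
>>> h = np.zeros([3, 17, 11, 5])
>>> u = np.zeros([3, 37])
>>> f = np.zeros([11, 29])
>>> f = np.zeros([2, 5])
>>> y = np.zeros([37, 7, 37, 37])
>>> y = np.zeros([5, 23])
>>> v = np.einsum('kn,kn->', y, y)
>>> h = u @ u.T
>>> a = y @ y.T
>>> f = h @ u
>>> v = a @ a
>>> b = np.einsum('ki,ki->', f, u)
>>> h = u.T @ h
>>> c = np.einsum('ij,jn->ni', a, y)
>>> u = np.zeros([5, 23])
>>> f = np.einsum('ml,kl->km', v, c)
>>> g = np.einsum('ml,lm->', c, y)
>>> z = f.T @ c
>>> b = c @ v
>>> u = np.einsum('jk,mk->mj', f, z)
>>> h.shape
(37, 3)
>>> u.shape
(5, 23)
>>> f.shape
(23, 5)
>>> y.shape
(5, 23)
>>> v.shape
(5, 5)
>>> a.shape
(5, 5)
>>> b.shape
(23, 5)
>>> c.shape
(23, 5)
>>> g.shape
()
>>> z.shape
(5, 5)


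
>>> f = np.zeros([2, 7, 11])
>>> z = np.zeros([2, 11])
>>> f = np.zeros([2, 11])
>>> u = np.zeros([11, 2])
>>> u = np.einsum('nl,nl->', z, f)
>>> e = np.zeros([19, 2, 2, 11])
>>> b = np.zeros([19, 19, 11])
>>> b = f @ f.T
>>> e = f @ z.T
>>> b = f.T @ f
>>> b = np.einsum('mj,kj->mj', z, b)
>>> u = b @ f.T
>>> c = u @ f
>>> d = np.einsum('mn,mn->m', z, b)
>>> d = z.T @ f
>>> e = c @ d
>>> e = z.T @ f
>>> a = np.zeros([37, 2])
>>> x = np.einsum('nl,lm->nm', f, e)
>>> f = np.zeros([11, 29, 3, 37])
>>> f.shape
(11, 29, 3, 37)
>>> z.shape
(2, 11)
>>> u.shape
(2, 2)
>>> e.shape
(11, 11)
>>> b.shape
(2, 11)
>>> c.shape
(2, 11)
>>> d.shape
(11, 11)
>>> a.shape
(37, 2)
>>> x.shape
(2, 11)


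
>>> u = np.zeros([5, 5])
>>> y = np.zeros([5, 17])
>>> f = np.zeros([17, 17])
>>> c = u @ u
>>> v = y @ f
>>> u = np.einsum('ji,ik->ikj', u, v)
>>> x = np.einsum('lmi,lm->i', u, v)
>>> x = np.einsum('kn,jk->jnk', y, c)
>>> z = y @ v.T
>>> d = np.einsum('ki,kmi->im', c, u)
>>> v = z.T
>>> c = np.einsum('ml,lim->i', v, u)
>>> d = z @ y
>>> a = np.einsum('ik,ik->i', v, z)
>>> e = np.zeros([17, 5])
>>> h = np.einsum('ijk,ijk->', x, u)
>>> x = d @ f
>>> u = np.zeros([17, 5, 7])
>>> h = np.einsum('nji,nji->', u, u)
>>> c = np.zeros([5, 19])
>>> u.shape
(17, 5, 7)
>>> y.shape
(5, 17)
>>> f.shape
(17, 17)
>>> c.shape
(5, 19)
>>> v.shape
(5, 5)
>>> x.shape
(5, 17)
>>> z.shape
(5, 5)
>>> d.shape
(5, 17)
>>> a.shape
(5,)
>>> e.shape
(17, 5)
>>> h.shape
()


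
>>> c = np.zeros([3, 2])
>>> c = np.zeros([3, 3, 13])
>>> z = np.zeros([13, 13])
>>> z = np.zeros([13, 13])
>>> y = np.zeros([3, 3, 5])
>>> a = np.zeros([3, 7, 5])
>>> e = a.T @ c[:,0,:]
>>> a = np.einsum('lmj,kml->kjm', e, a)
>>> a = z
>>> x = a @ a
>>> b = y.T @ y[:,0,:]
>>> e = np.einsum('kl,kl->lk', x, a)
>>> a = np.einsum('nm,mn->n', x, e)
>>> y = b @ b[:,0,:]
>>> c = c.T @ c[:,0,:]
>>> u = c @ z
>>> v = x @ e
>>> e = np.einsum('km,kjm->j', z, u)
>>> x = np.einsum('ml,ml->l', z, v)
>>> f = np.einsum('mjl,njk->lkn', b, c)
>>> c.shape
(13, 3, 13)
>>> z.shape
(13, 13)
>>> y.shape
(5, 3, 5)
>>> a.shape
(13,)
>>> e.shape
(3,)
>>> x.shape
(13,)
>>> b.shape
(5, 3, 5)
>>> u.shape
(13, 3, 13)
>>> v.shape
(13, 13)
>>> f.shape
(5, 13, 13)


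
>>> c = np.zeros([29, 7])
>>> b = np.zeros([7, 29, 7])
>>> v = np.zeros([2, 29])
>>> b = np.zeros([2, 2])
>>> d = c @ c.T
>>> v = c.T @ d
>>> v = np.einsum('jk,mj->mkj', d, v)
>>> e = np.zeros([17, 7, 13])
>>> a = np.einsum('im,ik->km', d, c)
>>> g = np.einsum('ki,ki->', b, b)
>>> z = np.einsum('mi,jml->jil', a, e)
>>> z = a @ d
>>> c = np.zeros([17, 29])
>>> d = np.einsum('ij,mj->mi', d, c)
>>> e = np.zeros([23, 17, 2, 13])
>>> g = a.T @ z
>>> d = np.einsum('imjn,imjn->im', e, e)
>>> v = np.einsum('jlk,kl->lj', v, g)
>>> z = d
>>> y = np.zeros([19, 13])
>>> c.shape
(17, 29)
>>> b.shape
(2, 2)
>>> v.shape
(29, 7)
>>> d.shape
(23, 17)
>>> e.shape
(23, 17, 2, 13)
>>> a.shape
(7, 29)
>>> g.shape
(29, 29)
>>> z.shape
(23, 17)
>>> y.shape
(19, 13)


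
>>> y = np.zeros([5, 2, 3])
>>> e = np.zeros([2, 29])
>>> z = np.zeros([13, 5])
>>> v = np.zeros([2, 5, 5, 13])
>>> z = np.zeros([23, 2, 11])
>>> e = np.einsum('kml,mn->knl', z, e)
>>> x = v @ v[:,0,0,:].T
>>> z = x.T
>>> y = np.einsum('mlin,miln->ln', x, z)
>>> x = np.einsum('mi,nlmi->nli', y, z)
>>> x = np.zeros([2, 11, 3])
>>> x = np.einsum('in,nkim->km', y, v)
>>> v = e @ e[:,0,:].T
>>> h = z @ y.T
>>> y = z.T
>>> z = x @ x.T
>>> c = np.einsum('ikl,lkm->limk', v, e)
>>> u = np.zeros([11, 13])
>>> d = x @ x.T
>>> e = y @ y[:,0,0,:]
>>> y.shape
(2, 5, 5, 2)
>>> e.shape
(2, 5, 5, 2)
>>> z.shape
(5, 5)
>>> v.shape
(23, 29, 23)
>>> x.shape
(5, 13)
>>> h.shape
(2, 5, 5, 5)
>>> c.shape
(23, 23, 11, 29)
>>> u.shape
(11, 13)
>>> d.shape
(5, 5)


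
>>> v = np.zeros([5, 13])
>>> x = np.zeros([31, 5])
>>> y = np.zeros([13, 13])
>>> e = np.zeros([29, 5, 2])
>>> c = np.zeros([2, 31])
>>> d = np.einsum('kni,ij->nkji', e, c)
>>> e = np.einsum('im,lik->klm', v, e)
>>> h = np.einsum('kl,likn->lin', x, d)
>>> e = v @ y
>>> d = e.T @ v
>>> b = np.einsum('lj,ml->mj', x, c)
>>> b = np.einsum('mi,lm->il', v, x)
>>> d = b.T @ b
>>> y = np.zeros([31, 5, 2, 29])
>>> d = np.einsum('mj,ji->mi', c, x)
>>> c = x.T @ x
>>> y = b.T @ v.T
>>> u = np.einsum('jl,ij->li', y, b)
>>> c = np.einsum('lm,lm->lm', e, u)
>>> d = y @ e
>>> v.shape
(5, 13)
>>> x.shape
(31, 5)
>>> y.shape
(31, 5)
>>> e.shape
(5, 13)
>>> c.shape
(5, 13)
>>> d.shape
(31, 13)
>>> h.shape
(5, 29, 2)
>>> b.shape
(13, 31)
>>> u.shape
(5, 13)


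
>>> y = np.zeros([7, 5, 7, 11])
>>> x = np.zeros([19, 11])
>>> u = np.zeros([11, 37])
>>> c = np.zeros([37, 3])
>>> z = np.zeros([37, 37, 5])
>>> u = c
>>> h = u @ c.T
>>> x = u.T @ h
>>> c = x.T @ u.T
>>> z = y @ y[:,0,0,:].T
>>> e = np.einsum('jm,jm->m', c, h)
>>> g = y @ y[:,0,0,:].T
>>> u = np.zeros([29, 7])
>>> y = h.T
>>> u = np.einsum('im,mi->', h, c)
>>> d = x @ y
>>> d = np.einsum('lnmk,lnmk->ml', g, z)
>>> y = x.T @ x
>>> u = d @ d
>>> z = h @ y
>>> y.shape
(37, 37)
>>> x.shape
(3, 37)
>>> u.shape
(7, 7)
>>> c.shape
(37, 37)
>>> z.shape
(37, 37)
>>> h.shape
(37, 37)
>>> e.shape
(37,)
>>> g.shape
(7, 5, 7, 7)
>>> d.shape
(7, 7)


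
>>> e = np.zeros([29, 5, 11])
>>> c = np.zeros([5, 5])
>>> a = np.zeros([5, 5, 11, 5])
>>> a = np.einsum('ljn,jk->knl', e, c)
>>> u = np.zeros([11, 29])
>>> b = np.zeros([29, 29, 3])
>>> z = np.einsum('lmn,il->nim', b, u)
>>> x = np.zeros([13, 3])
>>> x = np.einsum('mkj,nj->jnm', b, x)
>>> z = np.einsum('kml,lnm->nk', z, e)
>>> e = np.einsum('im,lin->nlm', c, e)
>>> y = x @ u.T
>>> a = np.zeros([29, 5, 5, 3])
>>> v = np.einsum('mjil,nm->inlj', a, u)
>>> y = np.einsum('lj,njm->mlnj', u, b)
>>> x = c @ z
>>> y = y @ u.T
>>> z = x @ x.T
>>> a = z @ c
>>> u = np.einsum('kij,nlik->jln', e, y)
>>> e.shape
(11, 29, 5)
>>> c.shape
(5, 5)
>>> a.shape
(5, 5)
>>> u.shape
(5, 11, 3)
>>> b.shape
(29, 29, 3)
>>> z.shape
(5, 5)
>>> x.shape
(5, 3)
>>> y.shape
(3, 11, 29, 11)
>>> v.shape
(5, 11, 3, 5)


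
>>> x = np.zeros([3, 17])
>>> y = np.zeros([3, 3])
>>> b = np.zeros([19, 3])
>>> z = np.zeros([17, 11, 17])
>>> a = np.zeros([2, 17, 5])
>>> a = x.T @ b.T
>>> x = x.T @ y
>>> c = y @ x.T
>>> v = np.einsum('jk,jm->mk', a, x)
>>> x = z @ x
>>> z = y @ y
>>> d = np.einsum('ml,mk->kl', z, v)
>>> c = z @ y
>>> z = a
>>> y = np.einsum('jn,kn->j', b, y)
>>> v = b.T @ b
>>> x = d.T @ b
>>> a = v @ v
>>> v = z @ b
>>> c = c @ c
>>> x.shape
(3, 3)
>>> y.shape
(19,)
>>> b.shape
(19, 3)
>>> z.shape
(17, 19)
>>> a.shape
(3, 3)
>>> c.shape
(3, 3)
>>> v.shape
(17, 3)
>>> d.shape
(19, 3)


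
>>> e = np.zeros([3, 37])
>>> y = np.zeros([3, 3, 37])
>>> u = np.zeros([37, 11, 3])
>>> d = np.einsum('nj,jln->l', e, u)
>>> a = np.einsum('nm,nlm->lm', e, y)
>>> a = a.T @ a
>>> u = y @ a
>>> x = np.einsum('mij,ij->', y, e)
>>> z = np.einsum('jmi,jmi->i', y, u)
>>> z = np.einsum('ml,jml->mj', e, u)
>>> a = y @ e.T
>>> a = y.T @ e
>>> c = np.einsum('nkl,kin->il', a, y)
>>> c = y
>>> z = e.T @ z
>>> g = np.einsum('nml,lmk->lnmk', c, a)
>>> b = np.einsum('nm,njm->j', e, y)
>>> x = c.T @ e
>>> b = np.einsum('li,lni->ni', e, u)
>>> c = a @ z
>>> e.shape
(3, 37)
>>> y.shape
(3, 3, 37)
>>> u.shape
(3, 3, 37)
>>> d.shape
(11,)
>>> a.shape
(37, 3, 37)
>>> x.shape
(37, 3, 37)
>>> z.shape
(37, 3)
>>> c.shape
(37, 3, 3)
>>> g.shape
(37, 3, 3, 37)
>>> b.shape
(3, 37)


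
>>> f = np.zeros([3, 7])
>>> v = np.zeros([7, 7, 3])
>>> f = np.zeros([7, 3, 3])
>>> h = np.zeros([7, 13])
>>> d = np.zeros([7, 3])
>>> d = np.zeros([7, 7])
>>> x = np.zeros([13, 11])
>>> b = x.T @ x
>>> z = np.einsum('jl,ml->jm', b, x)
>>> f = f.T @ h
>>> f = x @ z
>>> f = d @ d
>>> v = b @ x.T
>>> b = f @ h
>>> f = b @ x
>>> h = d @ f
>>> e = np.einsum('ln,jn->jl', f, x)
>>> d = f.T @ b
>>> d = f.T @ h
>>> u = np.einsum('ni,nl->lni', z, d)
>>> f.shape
(7, 11)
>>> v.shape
(11, 13)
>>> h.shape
(7, 11)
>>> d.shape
(11, 11)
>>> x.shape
(13, 11)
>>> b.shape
(7, 13)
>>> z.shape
(11, 13)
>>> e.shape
(13, 7)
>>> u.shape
(11, 11, 13)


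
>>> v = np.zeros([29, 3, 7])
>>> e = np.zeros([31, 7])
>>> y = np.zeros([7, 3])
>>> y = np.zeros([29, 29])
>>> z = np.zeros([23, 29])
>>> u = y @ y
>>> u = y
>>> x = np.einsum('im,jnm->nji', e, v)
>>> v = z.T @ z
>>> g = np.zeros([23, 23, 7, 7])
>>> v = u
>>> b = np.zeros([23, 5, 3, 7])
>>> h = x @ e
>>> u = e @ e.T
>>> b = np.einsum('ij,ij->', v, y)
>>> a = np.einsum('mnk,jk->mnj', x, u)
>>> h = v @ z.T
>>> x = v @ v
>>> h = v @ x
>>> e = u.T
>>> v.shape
(29, 29)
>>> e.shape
(31, 31)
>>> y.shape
(29, 29)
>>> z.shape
(23, 29)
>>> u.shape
(31, 31)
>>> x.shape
(29, 29)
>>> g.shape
(23, 23, 7, 7)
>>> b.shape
()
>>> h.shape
(29, 29)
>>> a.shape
(3, 29, 31)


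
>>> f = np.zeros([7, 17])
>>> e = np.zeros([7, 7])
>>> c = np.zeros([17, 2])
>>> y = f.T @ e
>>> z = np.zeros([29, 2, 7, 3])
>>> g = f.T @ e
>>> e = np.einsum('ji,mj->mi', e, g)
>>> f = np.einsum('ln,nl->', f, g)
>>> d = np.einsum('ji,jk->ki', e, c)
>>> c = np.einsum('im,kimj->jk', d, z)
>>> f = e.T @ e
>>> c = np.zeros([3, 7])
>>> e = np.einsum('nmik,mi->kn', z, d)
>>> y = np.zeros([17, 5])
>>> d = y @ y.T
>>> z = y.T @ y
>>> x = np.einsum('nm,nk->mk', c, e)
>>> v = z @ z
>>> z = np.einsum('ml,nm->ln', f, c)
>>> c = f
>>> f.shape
(7, 7)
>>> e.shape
(3, 29)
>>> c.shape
(7, 7)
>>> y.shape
(17, 5)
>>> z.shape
(7, 3)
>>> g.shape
(17, 7)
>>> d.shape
(17, 17)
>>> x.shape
(7, 29)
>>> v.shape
(5, 5)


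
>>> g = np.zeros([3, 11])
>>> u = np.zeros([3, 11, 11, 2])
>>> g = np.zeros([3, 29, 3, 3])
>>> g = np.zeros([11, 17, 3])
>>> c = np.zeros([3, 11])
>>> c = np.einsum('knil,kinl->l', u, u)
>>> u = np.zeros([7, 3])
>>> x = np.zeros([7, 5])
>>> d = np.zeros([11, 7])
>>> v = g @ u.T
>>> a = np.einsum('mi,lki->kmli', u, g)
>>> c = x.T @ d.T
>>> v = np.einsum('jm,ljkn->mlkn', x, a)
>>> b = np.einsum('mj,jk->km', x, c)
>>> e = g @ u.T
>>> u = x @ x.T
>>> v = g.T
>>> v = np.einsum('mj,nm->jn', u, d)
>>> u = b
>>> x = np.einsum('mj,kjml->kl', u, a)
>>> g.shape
(11, 17, 3)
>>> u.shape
(11, 7)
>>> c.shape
(5, 11)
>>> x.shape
(17, 3)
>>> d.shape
(11, 7)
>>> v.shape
(7, 11)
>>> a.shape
(17, 7, 11, 3)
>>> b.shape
(11, 7)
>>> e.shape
(11, 17, 7)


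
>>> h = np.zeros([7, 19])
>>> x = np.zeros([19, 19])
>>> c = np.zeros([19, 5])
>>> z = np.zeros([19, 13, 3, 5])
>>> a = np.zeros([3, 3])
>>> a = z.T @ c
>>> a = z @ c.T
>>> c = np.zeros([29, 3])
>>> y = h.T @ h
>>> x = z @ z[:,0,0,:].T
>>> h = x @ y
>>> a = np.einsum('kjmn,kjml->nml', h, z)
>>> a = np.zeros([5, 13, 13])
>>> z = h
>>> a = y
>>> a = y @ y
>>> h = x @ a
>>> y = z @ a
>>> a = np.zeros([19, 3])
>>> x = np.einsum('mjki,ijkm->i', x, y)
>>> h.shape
(19, 13, 3, 19)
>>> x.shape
(19,)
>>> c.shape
(29, 3)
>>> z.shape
(19, 13, 3, 19)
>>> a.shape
(19, 3)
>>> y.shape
(19, 13, 3, 19)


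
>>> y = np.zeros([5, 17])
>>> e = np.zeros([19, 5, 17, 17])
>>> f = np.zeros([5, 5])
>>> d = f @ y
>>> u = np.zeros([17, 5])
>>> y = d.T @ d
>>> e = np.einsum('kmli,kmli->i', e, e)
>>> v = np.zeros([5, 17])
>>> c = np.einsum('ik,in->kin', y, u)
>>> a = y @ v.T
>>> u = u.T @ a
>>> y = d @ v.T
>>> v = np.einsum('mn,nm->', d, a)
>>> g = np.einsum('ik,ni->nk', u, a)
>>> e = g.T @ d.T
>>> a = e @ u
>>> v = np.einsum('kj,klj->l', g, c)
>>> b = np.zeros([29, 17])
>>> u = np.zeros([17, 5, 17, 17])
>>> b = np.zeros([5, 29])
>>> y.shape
(5, 5)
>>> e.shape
(5, 5)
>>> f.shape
(5, 5)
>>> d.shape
(5, 17)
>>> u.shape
(17, 5, 17, 17)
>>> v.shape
(17,)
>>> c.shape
(17, 17, 5)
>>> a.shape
(5, 5)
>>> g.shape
(17, 5)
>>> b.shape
(5, 29)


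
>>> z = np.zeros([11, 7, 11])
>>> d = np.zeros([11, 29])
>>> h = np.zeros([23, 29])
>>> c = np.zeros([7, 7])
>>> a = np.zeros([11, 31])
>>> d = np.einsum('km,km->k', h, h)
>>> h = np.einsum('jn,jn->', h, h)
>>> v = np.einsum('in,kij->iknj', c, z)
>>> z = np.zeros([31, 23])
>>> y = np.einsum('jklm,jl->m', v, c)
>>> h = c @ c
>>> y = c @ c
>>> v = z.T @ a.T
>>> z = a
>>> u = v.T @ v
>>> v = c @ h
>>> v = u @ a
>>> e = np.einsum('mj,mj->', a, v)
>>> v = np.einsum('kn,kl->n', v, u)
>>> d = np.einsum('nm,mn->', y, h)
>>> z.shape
(11, 31)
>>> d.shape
()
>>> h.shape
(7, 7)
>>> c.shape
(7, 7)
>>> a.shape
(11, 31)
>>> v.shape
(31,)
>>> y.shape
(7, 7)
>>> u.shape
(11, 11)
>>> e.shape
()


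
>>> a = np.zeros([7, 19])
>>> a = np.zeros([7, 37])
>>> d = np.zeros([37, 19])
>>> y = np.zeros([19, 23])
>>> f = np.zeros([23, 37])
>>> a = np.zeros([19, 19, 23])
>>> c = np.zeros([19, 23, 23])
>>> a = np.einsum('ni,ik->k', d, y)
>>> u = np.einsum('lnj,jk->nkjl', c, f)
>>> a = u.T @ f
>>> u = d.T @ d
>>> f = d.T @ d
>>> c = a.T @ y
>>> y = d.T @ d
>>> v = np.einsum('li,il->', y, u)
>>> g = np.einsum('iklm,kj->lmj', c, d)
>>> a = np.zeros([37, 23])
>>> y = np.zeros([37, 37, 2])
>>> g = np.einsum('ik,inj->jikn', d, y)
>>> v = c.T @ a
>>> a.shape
(37, 23)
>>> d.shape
(37, 19)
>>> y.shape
(37, 37, 2)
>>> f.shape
(19, 19)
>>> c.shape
(37, 37, 23, 23)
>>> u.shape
(19, 19)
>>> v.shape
(23, 23, 37, 23)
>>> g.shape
(2, 37, 19, 37)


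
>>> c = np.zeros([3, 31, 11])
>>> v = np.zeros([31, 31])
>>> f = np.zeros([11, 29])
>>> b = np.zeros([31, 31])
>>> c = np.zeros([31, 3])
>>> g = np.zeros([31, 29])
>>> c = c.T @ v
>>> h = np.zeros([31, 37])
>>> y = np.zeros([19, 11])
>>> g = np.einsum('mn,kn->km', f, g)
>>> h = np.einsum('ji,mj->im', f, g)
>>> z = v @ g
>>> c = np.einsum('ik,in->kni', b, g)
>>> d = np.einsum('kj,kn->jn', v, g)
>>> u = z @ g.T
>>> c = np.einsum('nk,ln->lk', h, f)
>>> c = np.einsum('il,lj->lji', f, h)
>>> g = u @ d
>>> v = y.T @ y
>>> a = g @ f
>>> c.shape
(29, 31, 11)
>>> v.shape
(11, 11)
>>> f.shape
(11, 29)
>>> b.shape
(31, 31)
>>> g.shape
(31, 11)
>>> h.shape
(29, 31)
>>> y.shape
(19, 11)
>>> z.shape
(31, 11)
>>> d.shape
(31, 11)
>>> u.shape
(31, 31)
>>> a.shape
(31, 29)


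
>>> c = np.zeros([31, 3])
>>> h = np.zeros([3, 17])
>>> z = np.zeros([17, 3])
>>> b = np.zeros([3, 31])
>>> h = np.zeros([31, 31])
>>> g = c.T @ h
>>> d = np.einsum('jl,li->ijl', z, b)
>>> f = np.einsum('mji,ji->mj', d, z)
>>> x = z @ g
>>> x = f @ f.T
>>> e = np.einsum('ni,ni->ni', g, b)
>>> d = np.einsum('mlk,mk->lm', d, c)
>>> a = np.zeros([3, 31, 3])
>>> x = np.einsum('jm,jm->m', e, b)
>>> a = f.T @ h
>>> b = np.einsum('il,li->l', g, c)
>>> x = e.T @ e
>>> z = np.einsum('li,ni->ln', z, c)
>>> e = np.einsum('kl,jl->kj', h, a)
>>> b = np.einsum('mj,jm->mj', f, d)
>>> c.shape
(31, 3)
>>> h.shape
(31, 31)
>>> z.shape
(17, 31)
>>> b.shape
(31, 17)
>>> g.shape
(3, 31)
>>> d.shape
(17, 31)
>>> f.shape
(31, 17)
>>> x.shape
(31, 31)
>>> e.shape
(31, 17)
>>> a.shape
(17, 31)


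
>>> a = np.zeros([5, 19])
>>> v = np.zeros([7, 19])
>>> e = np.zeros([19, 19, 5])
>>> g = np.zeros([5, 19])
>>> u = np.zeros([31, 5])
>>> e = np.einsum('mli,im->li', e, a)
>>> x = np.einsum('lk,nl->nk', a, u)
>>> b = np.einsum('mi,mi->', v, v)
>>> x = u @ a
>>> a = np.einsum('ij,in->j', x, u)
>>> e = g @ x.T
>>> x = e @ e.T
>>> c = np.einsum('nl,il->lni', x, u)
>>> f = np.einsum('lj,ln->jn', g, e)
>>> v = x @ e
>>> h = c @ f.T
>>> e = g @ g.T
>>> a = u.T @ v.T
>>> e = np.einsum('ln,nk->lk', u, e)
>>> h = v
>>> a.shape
(5, 5)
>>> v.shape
(5, 31)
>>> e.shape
(31, 5)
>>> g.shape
(5, 19)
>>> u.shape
(31, 5)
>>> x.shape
(5, 5)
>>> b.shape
()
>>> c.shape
(5, 5, 31)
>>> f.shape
(19, 31)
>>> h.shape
(5, 31)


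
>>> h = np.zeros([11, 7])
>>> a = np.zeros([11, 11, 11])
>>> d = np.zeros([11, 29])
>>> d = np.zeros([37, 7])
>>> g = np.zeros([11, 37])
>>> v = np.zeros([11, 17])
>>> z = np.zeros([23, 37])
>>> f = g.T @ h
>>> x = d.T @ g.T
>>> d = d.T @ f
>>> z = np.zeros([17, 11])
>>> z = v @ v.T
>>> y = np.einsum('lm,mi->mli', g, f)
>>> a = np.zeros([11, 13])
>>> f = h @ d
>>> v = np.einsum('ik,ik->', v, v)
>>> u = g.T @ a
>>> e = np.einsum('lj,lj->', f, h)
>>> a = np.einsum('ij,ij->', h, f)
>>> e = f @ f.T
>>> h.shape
(11, 7)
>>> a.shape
()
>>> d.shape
(7, 7)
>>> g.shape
(11, 37)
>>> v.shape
()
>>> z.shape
(11, 11)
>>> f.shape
(11, 7)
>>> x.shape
(7, 11)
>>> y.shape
(37, 11, 7)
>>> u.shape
(37, 13)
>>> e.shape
(11, 11)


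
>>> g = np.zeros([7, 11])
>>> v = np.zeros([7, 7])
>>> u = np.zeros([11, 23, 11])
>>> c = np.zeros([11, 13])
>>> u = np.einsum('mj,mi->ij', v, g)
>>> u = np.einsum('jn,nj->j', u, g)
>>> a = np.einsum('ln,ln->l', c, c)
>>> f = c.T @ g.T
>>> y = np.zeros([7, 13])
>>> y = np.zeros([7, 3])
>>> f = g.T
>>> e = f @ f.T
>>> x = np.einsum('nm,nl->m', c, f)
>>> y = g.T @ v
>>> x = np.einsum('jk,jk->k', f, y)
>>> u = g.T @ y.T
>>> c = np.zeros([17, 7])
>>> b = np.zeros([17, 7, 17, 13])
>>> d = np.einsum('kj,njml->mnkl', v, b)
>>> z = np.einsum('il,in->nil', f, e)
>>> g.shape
(7, 11)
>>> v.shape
(7, 7)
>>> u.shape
(11, 11)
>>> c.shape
(17, 7)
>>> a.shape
(11,)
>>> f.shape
(11, 7)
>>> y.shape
(11, 7)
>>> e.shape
(11, 11)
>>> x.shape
(7,)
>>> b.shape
(17, 7, 17, 13)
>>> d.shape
(17, 17, 7, 13)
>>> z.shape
(11, 11, 7)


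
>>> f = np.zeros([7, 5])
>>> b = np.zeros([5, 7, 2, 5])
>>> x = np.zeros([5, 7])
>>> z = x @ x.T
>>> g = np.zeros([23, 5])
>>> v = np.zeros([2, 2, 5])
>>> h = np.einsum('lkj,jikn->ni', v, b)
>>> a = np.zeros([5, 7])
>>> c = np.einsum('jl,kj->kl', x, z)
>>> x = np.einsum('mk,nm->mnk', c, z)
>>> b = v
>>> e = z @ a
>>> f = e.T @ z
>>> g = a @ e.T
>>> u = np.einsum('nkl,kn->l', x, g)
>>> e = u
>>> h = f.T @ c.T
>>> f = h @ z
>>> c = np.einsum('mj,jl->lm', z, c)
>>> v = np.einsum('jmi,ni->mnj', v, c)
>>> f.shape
(5, 5)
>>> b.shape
(2, 2, 5)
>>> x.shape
(5, 5, 7)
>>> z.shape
(5, 5)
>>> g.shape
(5, 5)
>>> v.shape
(2, 7, 2)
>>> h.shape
(5, 5)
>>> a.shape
(5, 7)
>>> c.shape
(7, 5)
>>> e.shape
(7,)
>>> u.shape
(7,)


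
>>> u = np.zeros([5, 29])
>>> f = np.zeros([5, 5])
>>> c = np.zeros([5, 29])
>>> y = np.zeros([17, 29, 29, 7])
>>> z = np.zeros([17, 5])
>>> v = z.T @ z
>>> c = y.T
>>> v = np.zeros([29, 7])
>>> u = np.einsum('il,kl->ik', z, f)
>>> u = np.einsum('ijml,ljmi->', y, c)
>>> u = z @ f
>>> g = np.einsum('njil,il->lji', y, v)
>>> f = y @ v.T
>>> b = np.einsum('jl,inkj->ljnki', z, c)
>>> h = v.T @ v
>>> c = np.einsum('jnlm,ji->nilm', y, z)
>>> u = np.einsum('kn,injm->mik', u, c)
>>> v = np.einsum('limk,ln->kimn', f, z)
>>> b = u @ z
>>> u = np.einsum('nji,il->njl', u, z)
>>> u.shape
(7, 29, 5)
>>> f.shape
(17, 29, 29, 29)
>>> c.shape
(29, 5, 29, 7)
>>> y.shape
(17, 29, 29, 7)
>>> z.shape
(17, 5)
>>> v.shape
(29, 29, 29, 5)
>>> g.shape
(7, 29, 29)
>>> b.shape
(7, 29, 5)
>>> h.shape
(7, 7)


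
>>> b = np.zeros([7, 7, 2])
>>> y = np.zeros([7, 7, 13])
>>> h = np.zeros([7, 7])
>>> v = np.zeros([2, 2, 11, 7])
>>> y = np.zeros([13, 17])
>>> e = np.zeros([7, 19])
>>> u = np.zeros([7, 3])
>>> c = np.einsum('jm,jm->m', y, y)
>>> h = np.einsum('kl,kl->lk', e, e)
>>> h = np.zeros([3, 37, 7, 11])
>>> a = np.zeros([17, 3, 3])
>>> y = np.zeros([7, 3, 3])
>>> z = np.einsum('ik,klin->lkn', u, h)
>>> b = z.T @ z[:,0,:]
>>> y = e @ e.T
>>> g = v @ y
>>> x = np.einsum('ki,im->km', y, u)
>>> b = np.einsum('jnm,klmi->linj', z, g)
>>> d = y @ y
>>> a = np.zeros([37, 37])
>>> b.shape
(2, 7, 3, 37)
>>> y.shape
(7, 7)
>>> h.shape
(3, 37, 7, 11)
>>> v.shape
(2, 2, 11, 7)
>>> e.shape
(7, 19)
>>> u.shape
(7, 3)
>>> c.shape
(17,)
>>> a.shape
(37, 37)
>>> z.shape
(37, 3, 11)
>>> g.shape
(2, 2, 11, 7)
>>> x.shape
(7, 3)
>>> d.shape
(7, 7)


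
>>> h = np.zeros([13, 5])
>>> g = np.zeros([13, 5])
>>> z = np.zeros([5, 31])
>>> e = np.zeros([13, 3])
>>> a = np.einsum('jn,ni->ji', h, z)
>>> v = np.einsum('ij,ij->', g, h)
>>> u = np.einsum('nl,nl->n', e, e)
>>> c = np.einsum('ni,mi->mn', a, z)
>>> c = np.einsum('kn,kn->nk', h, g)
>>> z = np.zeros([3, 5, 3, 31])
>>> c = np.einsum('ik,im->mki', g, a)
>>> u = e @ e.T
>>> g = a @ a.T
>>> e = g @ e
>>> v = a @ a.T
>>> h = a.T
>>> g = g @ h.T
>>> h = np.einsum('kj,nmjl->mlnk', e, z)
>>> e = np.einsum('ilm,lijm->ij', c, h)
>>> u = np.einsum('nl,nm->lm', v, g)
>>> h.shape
(5, 31, 3, 13)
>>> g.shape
(13, 31)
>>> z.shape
(3, 5, 3, 31)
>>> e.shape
(31, 3)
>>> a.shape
(13, 31)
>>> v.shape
(13, 13)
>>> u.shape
(13, 31)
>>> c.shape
(31, 5, 13)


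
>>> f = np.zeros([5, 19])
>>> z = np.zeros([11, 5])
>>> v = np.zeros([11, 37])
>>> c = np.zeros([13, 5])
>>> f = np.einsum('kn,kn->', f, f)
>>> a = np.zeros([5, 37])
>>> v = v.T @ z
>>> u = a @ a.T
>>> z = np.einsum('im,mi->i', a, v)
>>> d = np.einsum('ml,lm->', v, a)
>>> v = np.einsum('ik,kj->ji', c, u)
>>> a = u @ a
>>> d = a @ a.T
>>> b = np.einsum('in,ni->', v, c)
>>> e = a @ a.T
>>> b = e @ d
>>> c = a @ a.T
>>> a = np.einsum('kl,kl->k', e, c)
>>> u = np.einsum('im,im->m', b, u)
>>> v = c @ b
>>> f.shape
()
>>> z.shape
(5,)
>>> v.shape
(5, 5)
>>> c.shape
(5, 5)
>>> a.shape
(5,)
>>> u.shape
(5,)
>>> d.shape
(5, 5)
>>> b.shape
(5, 5)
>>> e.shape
(5, 5)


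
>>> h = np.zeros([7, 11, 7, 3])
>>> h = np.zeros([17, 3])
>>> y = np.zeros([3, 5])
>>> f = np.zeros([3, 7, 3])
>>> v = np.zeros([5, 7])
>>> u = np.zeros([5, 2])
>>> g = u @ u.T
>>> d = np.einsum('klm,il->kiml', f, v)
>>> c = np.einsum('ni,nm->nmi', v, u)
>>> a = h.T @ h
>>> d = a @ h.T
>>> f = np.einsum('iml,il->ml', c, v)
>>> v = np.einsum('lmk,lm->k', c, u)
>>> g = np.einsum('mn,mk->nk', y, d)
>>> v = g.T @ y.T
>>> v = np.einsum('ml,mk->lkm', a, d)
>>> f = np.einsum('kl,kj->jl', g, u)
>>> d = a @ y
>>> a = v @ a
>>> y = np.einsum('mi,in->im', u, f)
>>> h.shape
(17, 3)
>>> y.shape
(2, 5)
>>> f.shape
(2, 17)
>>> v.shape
(3, 17, 3)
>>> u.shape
(5, 2)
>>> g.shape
(5, 17)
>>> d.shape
(3, 5)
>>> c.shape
(5, 2, 7)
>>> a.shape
(3, 17, 3)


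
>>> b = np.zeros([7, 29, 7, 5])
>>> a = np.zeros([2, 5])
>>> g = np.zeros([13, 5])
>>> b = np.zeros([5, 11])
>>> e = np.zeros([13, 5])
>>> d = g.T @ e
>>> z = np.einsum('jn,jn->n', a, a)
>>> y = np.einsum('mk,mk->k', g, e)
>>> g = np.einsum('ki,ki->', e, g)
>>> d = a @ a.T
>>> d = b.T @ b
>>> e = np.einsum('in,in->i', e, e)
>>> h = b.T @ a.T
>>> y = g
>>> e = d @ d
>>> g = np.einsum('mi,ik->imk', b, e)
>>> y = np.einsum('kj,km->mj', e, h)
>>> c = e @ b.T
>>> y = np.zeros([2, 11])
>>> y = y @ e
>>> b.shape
(5, 11)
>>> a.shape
(2, 5)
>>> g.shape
(11, 5, 11)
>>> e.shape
(11, 11)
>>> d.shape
(11, 11)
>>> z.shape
(5,)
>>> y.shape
(2, 11)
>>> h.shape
(11, 2)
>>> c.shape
(11, 5)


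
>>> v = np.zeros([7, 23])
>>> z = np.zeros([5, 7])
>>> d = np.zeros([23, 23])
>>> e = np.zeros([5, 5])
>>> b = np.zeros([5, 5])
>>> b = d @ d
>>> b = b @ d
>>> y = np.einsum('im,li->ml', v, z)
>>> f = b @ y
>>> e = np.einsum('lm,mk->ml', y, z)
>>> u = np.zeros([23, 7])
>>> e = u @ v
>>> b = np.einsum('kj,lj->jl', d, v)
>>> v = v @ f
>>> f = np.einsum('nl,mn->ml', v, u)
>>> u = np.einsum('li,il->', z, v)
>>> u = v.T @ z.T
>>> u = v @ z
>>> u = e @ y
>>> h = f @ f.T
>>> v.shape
(7, 5)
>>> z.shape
(5, 7)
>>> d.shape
(23, 23)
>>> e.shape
(23, 23)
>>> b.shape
(23, 7)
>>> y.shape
(23, 5)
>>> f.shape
(23, 5)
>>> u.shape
(23, 5)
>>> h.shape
(23, 23)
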